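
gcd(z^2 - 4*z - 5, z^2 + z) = z + 1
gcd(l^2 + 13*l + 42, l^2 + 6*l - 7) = l + 7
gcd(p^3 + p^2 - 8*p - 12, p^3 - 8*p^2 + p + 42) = p^2 - p - 6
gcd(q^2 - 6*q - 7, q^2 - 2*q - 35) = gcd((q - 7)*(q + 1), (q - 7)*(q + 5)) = q - 7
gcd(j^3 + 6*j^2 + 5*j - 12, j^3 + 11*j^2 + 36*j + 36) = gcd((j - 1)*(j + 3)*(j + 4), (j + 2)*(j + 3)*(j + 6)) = j + 3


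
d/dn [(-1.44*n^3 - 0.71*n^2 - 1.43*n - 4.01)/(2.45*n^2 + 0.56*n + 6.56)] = (-3.528*n^4 - 1.6128*n^3 - 25.2333*n^2 + 10.3338*n - 7.1352)/(6.0025*n^4 + 2.744*n^3 + 32.4576*n^2 + 7.3472*n + 43.0336)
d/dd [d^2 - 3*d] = 2*d - 3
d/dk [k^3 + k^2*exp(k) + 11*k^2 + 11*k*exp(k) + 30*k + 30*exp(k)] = k^2*exp(k) + 3*k^2 + 13*k*exp(k) + 22*k + 41*exp(k) + 30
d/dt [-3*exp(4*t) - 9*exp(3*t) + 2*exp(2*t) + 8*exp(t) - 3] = (-12*exp(3*t) - 27*exp(2*t) + 4*exp(t) + 8)*exp(t)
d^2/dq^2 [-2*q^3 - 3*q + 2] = -12*q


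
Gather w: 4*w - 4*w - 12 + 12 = 0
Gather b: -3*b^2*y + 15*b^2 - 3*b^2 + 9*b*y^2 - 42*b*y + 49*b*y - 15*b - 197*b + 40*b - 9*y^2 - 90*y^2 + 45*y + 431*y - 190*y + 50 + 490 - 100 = b^2*(12 - 3*y) + b*(9*y^2 + 7*y - 172) - 99*y^2 + 286*y + 440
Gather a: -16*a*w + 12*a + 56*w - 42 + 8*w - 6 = a*(12 - 16*w) + 64*w - 48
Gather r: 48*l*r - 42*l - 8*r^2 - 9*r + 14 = -42*l - 8*r^2 + r*(48*l - 9) + 14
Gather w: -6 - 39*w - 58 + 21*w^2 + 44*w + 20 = 21*w^2 + 5*w - 44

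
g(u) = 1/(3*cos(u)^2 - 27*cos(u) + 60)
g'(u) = (6*sin(u)*cos(u) - 27*sin(u))/(3*cos(u)^2 - 27*cos(u) + 60)^2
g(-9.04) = 0.01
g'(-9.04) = 0.00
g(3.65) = 0.01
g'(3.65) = 0.00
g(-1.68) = 0.02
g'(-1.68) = 0.01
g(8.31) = 0.01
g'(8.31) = -0.01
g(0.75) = 0.02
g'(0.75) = -0.01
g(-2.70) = 0.01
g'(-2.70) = 0.00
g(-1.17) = 0.02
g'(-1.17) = 0.01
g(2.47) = 0.01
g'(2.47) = -0.00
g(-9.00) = 0.01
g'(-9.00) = 0.00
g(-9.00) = 0.01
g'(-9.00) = 0.00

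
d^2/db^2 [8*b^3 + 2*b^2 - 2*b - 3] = 48*b + 4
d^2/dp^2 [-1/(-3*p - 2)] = 18/(3*p + 2)^3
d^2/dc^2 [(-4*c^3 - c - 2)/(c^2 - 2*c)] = 2*(-17*c^3 - 6*c^2 + 12*c - 8)/(c^3*(c^3 - 6*c^2 + 12*c - 8))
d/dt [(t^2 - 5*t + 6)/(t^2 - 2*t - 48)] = 3*(t^2 - 36*t + 84)/(t^4 - 4*t^3 - 92*t^2 + 192*t + 2304)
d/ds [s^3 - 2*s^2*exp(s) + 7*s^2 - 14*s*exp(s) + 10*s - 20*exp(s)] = -2*s^2*exp(s) + 3*s^2 - 18*s*exp(s) + 14*s - 34*exp(s) + 10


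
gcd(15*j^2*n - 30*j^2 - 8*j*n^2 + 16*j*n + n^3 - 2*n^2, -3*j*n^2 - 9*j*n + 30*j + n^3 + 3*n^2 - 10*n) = 3*j*n - 6*j - n^2 + 2*n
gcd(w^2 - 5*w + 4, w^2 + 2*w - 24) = w - 4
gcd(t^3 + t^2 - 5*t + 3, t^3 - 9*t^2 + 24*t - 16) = t - 1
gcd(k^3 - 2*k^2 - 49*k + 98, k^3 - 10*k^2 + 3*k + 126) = k - 7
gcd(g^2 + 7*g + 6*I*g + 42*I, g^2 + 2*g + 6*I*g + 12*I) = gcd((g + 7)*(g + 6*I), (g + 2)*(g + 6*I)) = g + 6*I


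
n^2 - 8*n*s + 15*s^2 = (n - 5*s)*(n - 3*s)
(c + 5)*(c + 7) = c^2 + 12*c + 35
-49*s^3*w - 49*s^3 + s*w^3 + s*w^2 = (-7*s + w)*(7*s + w)*(s*w + s)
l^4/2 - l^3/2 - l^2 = l^2*(l/2 + 1/2)*(l - 2)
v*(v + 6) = v^2 + 6*v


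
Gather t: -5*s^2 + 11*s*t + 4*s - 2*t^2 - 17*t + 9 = -5*s^2 + 4*s - 2*t^2 + t*(11*s - 17) + 9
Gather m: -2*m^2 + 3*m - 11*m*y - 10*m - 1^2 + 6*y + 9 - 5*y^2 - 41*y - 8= -2*m^2 + m*(-11*y - 7) - 5*y^2 - 35*y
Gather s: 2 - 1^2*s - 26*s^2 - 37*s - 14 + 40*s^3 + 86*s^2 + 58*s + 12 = 40*s^3 + 60*s^2 + 20*s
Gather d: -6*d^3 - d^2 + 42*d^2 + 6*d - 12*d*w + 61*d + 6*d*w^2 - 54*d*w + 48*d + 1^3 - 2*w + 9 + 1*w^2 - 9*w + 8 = -6*d^3 + 41*d^2 + d*(6*w^2 - 66*w + 115) + w^2 - 11*w + 18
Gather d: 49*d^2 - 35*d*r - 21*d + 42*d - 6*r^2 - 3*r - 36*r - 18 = 49*d^2 + d*(21 - 35*r) - 6*r^2 - 39*r - 18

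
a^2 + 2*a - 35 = (a - 5)*(a + 7)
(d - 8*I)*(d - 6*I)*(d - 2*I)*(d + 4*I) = d^4 - 12*I*d^3 - 12*d^2 - 208*I*d - 384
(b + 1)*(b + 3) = b^2 + 4*b + 3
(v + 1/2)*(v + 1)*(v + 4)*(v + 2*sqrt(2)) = v^4 + 2*sqrt(2)*v^3 + 11*v^3/2 + 13*v^2/2 + 11*sqrt(2)*v^2 + 2*v + 13*sqrt(2)*v + 4*sqrt(2)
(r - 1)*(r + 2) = r^2 + r - 2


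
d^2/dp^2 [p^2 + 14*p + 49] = 2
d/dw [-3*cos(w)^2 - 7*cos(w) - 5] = (6*cos(w) + 7)*sin(w)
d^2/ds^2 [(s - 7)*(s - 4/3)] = 2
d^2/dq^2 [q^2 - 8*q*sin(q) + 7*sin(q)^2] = 8*q*sin(q) - 28*sin(q)^2 - 16*cos(q) + 16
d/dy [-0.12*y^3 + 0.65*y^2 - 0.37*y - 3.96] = -0.36*y^2 + 1.3*y - 0.37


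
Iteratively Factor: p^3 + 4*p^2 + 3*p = (p + 3)*(p^2 + p) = p*(p + 3)*(p + 1)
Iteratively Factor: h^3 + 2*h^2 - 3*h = (h)*(h^2 + 2*h - 3) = h*(h + 3)*(h - 1)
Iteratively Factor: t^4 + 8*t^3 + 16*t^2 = (t)*(t^3 + 8*t^2 + 16*t) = t*(t + 4)*(t^2 + 4*t) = t^2*(t + 4)*(t + 4)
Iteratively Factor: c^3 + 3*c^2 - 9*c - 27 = (c + 3)*(c^2 - 9) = (c + 3)^2*(c - 3)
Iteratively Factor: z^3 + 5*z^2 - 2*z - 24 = (z + 3)*(z^2 + 2*z - 8) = (z - 2)*(z + 3)*(z + 4)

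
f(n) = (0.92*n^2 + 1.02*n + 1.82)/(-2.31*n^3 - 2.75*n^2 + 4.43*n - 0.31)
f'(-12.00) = 0.00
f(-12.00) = 0.03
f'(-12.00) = 0.00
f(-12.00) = 0.03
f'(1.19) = 5.34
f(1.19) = -1.53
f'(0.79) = 128.65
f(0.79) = 9.57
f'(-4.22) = 0.06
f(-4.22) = 0.13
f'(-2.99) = 0.33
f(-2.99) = 0.30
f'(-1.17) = 0.12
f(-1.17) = -0.34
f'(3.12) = 0.08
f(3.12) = -0.17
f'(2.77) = 0.12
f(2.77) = -0.20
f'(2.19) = 0.26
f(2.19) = -0.30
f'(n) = (1.84*n + 1.02)/(-2.31*n^3 - 2.75*n^2 + 4.43*n - 0.31) + (0.92*n^2 + 1.02*n + 1.82)*(6.93*n^2 + 5.5*n - 4.43)/(-2.31*n^3 - 2.75*n^2 + 4.43*n - 0.31)^2 = (2.1252*n^4 + 4.7124*n^3 + 19.4932*n^2 + 9.4396*n - 8.3788)/(5.3361*n^6 + 12.705*n^5 - 12.9041*n^4 - 22.9328*n^3 + 21.3299*n^2 - 2.7466*n + 0.0961)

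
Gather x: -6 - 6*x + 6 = -6*x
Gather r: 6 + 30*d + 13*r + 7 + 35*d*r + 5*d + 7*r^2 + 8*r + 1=35*d + 7*r^2 + r*(35*d + 21) + 14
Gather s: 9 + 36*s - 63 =36*s - 54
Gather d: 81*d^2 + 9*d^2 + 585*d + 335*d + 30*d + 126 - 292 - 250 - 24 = 90*d^2 + 950*d - 440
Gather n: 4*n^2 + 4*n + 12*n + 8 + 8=4*n^2 + 16*n + 16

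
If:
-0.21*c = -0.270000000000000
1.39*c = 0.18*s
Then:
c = 1.29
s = 9.93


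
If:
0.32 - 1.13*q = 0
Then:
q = 0.28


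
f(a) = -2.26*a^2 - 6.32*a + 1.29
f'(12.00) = -60.56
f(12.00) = -399.99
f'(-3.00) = 7.24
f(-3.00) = -0.09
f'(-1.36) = -0.17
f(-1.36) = 5.71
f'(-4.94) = 16.01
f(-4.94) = -22.64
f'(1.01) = -10.89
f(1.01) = -7.40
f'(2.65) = -18.30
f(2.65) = -31.33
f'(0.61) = -9.08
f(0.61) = -3.41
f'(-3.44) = 9.23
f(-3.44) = -3.71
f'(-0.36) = -4.69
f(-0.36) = 3.27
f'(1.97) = -15.22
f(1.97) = -19.93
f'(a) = -4.52*a - 6.32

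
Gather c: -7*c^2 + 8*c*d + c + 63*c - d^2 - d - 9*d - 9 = -7*c^2 + c*(8*d + 64) - d^2 - 10*d - 9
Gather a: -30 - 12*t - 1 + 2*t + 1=-10*t - 30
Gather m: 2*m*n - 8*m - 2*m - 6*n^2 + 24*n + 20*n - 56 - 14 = m*(2*n - 10) - 6*n^2 + 44*n - 70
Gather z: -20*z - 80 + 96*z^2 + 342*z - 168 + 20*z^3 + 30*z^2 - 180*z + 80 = 20*z^3 + 126*z^2 + 142*z - 168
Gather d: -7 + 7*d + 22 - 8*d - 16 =-d - 1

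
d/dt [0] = 0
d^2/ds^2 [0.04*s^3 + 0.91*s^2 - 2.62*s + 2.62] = 0.24*s + 1.82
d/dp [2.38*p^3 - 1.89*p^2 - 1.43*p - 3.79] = 7.14*p^2 - 3.78*p - 1.43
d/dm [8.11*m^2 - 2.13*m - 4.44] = 16.22*m - 2.13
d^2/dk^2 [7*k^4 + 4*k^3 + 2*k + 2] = 12*k*(7*k + 2)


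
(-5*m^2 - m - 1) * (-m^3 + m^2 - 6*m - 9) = 5*m^5 - 4*m^4 + 30*m^3 + 50*m^2 + 15*m + 9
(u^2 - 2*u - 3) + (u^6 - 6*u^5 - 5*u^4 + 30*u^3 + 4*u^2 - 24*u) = u^6 - 6*u^5 - 5*u^4 + 30*u^3 + 5*u^2 - 26*u - 3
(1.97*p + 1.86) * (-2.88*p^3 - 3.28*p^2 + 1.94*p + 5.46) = -5.6736*p^4 - 11.8184*p^3 - 2.279*p^2 + 14.3646*p + 10.1556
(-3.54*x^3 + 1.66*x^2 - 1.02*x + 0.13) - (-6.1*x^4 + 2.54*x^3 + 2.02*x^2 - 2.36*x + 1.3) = 6.1*x^4 - 6.08*x^3 - 0.36*x^2 + 1.34*x - 1.17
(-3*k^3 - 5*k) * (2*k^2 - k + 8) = -6*k^5 + 3*k^4 - 34*k^3 + 5*k^2 - 40*k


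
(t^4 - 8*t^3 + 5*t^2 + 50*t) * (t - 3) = t^5 - 11*t^4 + 29*t^3 + 35*t^2 - 150*t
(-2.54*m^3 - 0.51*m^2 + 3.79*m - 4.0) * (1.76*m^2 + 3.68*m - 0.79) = -4.4704*m^5 - 10.2448*m^4 + 6.8002*m^3 + 7.3101*m^2 - 17.7141*m + 3.16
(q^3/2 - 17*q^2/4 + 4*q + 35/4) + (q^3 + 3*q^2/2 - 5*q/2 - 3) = 3*q^3/2 - 11*q^2/4 + 3*q/2 + 23/4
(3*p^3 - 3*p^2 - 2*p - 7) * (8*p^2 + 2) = 24*p^5 - 24*p^4 - 10*p^3 - 62*p^2 - 4*p - 14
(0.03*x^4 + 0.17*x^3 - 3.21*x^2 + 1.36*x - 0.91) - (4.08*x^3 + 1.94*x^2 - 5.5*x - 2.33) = 0.03*x^4 - 3.91*x^3 - 5.15*x^2 + 6.86*x + 1.42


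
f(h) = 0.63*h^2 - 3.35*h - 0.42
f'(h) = 1.26*h - 3.35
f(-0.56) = 1.65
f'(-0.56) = -4.06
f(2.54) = -4.86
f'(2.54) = -0.15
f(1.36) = -3.81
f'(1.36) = -1.64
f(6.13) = 2.72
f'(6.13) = 4.37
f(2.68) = -4.87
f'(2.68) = 0.03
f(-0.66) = 2.07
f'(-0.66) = -4.18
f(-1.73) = 7.26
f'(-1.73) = -5.53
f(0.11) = -0.78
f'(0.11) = -3.21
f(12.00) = 50.10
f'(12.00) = 11.77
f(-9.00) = 80.76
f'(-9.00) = -14.69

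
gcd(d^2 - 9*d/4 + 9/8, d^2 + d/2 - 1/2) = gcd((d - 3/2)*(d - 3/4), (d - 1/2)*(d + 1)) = 1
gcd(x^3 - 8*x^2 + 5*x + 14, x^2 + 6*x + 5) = x + 1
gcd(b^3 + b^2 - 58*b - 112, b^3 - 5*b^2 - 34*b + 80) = b - 8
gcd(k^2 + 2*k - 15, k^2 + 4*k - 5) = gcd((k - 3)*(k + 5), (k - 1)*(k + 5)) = k + 5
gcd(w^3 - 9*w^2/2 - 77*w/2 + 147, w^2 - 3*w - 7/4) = w - 7/2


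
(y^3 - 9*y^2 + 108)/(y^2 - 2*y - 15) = (y^2 - 12*y + 36)/(y - 5)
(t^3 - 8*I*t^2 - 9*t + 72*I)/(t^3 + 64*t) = (t^2 - 9)/(t*(t + 8*I))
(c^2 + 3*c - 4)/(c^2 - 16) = (c - 1)/(c - 4)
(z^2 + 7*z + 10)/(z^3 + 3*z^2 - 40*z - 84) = (z + 5)/(z^2 + z - 42)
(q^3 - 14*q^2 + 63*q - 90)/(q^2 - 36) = (q^2 - 8*q + 15)/(q + 6)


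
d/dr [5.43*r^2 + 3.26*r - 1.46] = 10.86*r + 3.26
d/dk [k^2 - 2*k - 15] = 2*k - 2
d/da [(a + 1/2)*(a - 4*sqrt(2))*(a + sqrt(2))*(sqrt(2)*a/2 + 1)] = 2*sqrt(2)*a^3 - 6*a^2 + 3*sqrt(2)*a^2/4 - 14*sqrt(2)*a - 2*a - 8 - 7*sqrt(2)/2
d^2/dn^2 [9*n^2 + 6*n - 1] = 18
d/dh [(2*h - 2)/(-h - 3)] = -8/(h + 3)^2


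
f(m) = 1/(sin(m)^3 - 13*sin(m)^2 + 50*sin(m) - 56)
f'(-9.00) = 0.01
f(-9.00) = -0.01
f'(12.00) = -0.00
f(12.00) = -0.01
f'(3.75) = 0.01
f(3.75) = -0.01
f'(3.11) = 0.02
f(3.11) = -0.02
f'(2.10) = 0.03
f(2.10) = -0.05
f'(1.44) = -0.01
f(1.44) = -0.05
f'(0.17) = -0.02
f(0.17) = -0.02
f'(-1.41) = -0.00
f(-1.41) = -0.01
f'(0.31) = -0.02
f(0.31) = -0.02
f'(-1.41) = -0.00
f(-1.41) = -0.01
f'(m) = (-3*sin(m)^2*cos(m) + 26*sin(m)*cos(m) - 50*cos(m))/(sin(m)^3 - 13*sin(m)^2 + 50*sin(m) - 56)^2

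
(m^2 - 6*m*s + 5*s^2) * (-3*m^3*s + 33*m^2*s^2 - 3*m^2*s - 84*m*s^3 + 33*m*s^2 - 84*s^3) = -3*m^5*s + 51*m^4*s^2 - 3*m^4*s - 297*m^3*s^3 + 51*m^3*s^2 + 669*m^2*s^4 - 297*m^2*s^3 - 420*m*s^5 + 669*m*s^4 - 420*s^5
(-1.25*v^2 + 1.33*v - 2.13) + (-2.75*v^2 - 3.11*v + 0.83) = -4.0*v^2 - 1.78*v - 1.3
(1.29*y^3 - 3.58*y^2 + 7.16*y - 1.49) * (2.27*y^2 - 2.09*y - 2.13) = 2.9283*y^5 - 10.8227*y^4 + 20.9877*y^3 - 10.7213*y^2 - 12.1367*y + 3.1737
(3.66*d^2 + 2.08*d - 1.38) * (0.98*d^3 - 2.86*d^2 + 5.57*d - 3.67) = 3.5868*d^5 - 8.4292*d^4 + 13.085*d^3 + 2.1002*d^2 - 15.3202*d + 5.0646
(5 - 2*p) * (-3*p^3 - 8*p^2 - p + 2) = 6*p^4 + p^3 - 38*p^2 - 9*p + 10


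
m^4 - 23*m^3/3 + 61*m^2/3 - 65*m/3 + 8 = (m - 3)*(m - 8/3)*(m - 1)^2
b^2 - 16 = (b - 4)*(b + 4)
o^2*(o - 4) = o^3 - 4*o^2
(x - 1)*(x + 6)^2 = x^3 + 11*x^2 + 24*x - 36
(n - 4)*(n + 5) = n^2 + n - 20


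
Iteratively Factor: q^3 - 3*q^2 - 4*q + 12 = (q - 2)*(q^2 - q - 6) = (q - 2)*(q + 2)*(q - 3)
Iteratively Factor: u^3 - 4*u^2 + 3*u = (u - 1)*(u^2 - 3*u) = u*(u - 1)*(u - 3)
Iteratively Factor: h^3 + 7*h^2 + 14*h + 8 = (h + 1)*(h^2 + 6*h + 8) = (h + 1)*(h + 4)*(h + 2)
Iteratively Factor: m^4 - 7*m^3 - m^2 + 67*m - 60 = (m + 3)*(m^3 - 10*m^2 + 29*m - 20) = (m - 5)*(m + 3)*(m^2 - 5*m + 4) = (m - 5)*(m - 4)*(m + 3)*(m - 1)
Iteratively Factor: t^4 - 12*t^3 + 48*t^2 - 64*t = (t - 4)*(t^3 - 8*t^2 + 16*t) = (t - 4)^2*(t^2 - 4*t) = t*(t - 4)^2*(t - 4)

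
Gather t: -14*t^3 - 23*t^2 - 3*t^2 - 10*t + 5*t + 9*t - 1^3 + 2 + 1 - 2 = -14*t^3 - 26*t^2 + 4*t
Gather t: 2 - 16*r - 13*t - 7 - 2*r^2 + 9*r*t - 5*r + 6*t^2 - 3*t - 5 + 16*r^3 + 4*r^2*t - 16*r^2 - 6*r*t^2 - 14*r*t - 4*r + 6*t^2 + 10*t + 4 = 16*r^3 - 18*r^2 - 25*r + t^2*(12 - 6*r) + t*(4*r^2 - 5*r - 6) - 6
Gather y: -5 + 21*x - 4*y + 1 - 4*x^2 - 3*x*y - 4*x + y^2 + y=-4*x^2 + 17*x + y^2 + y*(-3*x - 3) - 4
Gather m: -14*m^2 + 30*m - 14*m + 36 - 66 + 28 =-14*m^2 + 16*m - 2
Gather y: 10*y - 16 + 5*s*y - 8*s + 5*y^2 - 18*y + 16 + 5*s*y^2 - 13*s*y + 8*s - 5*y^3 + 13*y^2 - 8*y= -5*y^3 + y^2*(5*s + 18) + y*(-8*s - 16)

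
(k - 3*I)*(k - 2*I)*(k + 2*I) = k^3 - 3*I*k^2 + 4*k - 12*I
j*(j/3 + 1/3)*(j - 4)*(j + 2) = j^4/3 - j^3/3 - 10*j^2/3 - 8*j/3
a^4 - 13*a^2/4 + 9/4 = (a - 3/2)*(a - 1)*(a + 1)*(a + 3/2)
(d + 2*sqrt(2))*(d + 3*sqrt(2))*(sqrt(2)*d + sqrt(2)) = sqrt(2)*d^3 + sqrt(2)*d^2 + 10*d^2 + 10*d + 12*sqrt(2)*d + 12*sqrt(2)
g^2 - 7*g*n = g*(g - 7*n)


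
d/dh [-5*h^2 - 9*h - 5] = -10*h - 9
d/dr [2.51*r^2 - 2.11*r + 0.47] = 5.02*r - 2.11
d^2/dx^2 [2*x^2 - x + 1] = 4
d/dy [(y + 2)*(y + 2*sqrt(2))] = 2*y + 2 + 2*sqrt(2)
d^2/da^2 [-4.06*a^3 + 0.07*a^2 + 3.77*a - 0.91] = 0.14 - 24.36*a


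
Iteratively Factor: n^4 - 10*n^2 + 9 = (n + 3)*(n^3 - 3*n^2 - n + 3) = (n - 1)*(n + 3)*(n^2 - 2*n - 3) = (n - 1)*(n + 1)*(n + 3)*(n - 3)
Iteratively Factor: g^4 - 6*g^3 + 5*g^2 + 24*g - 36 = (g - 3)*(g^3 - 3*g^2 - 4*g + 12) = (g - 3)*(g - 2)*(g^2 - g - 6) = (g - 3)*(g - 2)*(g + 2)*(g - 3)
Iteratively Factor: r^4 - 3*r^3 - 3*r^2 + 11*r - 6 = (r + 2)*(r^3 - 5*r^2 + 7*r - 3) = (r - 1)*(r + 2)*(r^2 - 4*r + 3) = (r - 3)*(r - 1)*(r + 2)*(r - 1)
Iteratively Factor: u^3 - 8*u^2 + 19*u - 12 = (u - 3)*(u^2 - 5*u + 4) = (u - 4)*(u - 3)*(u - 1)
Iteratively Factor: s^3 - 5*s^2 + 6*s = (s - 3)*(s^2 - 2*s) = (s - 3)*(s - 2)*(s)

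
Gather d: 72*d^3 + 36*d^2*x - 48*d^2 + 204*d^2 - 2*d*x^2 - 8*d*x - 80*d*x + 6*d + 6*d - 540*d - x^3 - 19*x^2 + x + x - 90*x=72*d^3 + d^2*(36*x + 156) + d*(-2*x^2 - 88*x - 528) - x^3 - 19*x^2 - 88*x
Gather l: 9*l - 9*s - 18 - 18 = 9*l - 9*s - 36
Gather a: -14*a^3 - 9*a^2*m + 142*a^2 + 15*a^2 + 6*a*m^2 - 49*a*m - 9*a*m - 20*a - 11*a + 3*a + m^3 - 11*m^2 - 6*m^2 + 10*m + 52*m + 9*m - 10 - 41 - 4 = -14*a^3 + a^2*(157 - 9*m) + a*(6*m^2 - 58*m - 28) + m^3 - 17*m^2 + 71*m - 55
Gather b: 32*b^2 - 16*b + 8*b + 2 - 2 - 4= 32*b^2 - 8*b - 4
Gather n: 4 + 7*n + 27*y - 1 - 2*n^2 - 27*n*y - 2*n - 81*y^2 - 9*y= -2*n^2 + n*(5 - 27*y) - 81*y^2 + 18*y + 3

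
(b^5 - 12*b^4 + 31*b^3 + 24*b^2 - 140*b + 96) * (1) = b^5 - 12*b^4 + 31*b^3 + 24*b^2 - 140*b + 96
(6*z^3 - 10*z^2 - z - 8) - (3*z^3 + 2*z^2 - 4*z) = 3*z^3 - 12*z^2 + 3*z - 8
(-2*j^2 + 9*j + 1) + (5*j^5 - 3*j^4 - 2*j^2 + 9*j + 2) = 5*j^5 - 3*j^4 - 4*j^2 + 18*j + 3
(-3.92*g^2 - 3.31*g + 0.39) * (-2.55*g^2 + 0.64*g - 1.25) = 9.996*g^4 + 5.9317*g^3 + 1.7871*g^2 + 4.3871*g - 0.4875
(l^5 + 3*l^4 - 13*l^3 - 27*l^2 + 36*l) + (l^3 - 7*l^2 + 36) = l^5 + 3*l^4 - 12*l^3 - 34*l^2 + 36*l + 36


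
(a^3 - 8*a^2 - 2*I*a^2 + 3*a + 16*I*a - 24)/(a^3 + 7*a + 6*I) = (a - 8)/(a + 2*I)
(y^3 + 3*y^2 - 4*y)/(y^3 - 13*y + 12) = y/(y - 3)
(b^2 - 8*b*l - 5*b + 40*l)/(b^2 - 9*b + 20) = (b - 8*l)/(b - 4)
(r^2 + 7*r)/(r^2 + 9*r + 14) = r/(r + 2)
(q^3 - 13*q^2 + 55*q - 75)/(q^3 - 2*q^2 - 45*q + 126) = (q^2 - 10*q + 25)/(q^2 + q - 42)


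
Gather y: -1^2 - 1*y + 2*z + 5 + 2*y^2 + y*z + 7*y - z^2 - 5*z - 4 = 2*y^2 + y*(z + 6) - z^2 - 3*z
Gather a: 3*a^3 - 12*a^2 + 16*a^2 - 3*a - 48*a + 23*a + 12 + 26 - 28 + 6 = 3*a^3 + 4*a^2 - 28*a + 16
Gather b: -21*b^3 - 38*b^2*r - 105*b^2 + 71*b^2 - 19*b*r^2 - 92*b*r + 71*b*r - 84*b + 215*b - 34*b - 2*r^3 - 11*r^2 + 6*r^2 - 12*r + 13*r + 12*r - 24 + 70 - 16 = -21*b^3 + b^2*(-38*r - 34) + b*(-19*r^2 - 21*r + 97) - 2*r^3 - 5*r^2 + 13*r + 30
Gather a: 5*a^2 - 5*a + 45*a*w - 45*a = 5*a^2 + a*(45*w - 50)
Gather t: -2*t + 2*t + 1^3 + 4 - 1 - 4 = 0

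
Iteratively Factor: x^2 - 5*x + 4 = (x - 1)*(x - 4)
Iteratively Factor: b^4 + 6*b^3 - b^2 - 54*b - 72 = (b - 3)*(b^3 + 9*b^2 + 26*b + 24) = (b - 3)*(b + 2)*(b^2 + 7*b + 12) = (b - 3)*(b + 2)*(b + 3)*(b + 4)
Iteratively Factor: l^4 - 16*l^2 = (l - 4)*(l^3 + 4*l^2) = l*(l - 4)*(l^2 + 4*l) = l*(l - 4)*(l + 4)*(l)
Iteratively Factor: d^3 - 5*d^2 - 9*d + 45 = (d - 3)*(d^2 - 2*d - 15) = (d - 5)*(d - 3)*(d + 3)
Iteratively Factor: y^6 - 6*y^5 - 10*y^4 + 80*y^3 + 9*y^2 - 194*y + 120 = (y - 5)*(y^5 - y^4 - 15*y^3 + 5*y^2 + 34*y - 24) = (y - 5)*(y - 1)*(y^4 - 15*y^2 - 10*y + 24) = (y - 5)*(y - 4)*(y - 1)*(y^3 + 4*y^2 + y - 6) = (y - 5)*(y - 4)*(y - 1)^2*(y^2 + 5*y + 6) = (y - 5)*(y - 4)*(y - 1)^2*(y + 2)*(y + 3)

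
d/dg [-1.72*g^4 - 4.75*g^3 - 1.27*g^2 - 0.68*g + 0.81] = -6.88*g^3 - 14.25*g^2 - 2.54*g - 0.68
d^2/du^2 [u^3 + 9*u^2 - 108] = 6*u + 18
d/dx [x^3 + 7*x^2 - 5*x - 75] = 3*x^2 + 14*x - 5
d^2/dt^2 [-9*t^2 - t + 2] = -18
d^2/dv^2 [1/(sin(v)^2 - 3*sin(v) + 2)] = (-4*sin(v)^3 + 5*sin(v)^2 + 10*sin(v) - 14)/((sin(v) - 2)^3*(sin(v) - 1)^2)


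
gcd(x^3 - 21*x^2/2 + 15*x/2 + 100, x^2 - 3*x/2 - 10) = x + 5/2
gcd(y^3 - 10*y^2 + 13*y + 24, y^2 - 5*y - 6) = y + 1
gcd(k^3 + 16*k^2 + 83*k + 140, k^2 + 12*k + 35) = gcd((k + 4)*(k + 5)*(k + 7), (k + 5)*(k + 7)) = k^2 + 12*k + 35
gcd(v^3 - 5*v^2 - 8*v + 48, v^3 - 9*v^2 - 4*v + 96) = v^2 - v - 12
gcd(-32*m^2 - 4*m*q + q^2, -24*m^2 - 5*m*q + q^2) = -8*m + q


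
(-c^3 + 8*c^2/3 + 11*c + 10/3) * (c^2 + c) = -c^5 + 5*c^4/3 + 41*c^3/3 + 43*c^2/3 + 10*c/3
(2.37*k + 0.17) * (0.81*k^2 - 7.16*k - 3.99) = 1.9197*k^3 - 16.8315*k^2 - 10.6735*k - 0.6783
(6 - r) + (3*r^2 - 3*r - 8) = 3*r^2 - 4*r - 2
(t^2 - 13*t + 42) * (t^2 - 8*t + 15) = t^4 - 21*t^3 + 161*t^2 - 531*t + 630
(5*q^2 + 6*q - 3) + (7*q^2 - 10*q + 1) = 12*q^2 - 4*q - 2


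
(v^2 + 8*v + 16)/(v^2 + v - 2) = (v^2 + 8*v + 16)/(v^2 + v - 2)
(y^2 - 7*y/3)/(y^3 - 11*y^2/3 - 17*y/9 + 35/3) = 3*y/(3*y^2 - 4*y - 15)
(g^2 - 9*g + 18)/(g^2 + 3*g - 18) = (g - 6)/(g + 6)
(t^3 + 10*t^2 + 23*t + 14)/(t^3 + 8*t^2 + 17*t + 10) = (t + 7)/(t + 5)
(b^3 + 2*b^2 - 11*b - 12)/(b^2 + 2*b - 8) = (b^2 - 2*b - 3)/(b - 2)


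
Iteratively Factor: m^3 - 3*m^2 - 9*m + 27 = (m - 3)*(m^2 - 9) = (m - 3)*(m + 3)*(m - 3)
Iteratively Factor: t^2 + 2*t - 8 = (t + 4)*(t - 2)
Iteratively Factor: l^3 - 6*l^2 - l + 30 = (l - 3)*(l^2 - 3*l - 10) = (l - 5)*(l - 3)*(l + 2)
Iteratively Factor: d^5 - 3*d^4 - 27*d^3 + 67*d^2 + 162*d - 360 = (d - 2)*(d^4 - d^3 - 29*d^2 + 9*d + 180) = (d - 2)*(d + 3)*(d^3 - 4*d^2 - 17*d + 60) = (d - 3)*(d - 2)*(d + 3)*(d^2 - d - 20) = (d - 5)*(d - 3)*(d - 2)*(d + 3)*(d + 4)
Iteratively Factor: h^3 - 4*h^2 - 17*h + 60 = (h - 3)*(h^2 - h - 20) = (h - 3)*(h + 4)*(h - 5)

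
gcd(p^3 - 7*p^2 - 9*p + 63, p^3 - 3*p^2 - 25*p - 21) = p^2 - 4*p - 21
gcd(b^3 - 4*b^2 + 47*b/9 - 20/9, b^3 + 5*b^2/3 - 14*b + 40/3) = b - 4/3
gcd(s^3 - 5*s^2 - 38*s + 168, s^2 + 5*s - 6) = s + 6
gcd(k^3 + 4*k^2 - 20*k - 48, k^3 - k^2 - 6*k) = k + 2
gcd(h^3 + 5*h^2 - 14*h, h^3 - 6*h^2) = h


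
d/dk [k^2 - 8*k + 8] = 2*k - 8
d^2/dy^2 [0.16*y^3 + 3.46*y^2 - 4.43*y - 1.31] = 0.96*y + 6.92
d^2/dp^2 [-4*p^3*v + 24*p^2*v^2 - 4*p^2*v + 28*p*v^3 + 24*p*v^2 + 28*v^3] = 8*v*(-3*p + 6*v - 1)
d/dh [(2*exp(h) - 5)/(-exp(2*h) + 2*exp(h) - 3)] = 2*(-(1 - exp(h))*(2*exp(h) - 5) - exp(2*h) + 2*exp(h) - 3)*exp(h)/(exp(2*h) - 2*exp(h) + 3)^2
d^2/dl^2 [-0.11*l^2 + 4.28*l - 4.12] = -0.220000000000000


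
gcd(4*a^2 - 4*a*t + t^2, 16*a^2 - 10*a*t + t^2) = -2*a + t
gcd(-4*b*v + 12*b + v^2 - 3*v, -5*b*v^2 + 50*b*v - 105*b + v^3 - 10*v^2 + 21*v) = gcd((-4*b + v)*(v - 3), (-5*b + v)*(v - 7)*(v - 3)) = v - 3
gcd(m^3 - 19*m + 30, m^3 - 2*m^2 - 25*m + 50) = m^2 + 3*m - 10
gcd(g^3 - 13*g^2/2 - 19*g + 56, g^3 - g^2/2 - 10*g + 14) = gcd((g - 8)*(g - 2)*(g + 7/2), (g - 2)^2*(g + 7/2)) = g^2 + 3*g/2 - 7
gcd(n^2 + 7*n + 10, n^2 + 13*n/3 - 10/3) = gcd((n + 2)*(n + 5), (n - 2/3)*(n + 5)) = n + 5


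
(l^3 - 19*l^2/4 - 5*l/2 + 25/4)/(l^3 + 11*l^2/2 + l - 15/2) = (4*l^2 - 15*l - 25)/(2*(2*l^2 + 13*l + 15))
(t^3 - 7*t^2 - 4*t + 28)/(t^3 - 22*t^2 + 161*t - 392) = (t^2 - 4)/(t^2 - 15*t + 56)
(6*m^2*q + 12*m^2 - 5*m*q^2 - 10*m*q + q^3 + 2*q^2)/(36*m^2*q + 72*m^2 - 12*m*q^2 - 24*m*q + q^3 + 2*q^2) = (6*m^2 - 5*m*q + q^2)/(36*m^2 - 12*m*q + q^2)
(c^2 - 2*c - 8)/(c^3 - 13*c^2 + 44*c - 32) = (c + 2)/(c^2 - 9*c + 8)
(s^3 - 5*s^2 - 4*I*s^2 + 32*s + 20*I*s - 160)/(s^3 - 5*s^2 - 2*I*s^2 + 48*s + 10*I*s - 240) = (s + 4*I)/(s + 6*I)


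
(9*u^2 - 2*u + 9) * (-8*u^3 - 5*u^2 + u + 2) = -72*u^5 - 29*u^4 - 53*u^3 - 29*u^2 + 5*u + 18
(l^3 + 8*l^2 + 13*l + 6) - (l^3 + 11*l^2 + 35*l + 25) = -3*l^2 - 22*l - 19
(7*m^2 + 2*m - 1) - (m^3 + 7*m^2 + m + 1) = -m^3 + m - 2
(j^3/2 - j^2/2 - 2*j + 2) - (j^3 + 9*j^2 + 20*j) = -j^3/2 - 19*j^2/2 - 22*j + 2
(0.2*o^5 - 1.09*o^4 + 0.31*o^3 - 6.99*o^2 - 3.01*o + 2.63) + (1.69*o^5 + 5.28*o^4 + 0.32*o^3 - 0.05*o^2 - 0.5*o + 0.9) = 1.89*o^5 + 4.19*o^4 + 0.63*o^3 - 7.04*o^2 - 3.51*o + 3.53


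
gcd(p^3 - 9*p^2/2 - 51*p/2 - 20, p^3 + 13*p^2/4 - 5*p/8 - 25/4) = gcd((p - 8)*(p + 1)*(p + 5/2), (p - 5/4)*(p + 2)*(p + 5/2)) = p + 5/2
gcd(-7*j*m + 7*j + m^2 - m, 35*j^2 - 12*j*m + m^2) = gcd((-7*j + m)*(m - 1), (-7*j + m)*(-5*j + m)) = 7*j - m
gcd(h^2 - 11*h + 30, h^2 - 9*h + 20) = h - 5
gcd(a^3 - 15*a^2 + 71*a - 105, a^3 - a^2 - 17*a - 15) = a - 5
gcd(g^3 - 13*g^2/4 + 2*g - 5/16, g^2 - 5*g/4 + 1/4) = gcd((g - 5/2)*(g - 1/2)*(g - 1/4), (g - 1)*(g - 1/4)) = g - 1/4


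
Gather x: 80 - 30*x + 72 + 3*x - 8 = 144 - 27*x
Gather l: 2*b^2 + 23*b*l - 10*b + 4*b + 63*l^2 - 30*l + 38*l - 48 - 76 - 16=2*b^2 - 6*b + 63*l^2 + l*(23*b + 8) - 140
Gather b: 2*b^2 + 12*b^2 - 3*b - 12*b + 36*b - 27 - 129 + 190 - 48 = 14*b^2 + 21*b - 14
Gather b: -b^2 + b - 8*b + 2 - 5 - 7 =-b^2 - 7*b - 10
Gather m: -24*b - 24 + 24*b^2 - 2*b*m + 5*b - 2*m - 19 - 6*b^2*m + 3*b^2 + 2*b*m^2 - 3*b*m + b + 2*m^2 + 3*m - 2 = 27*b^2 - 18*b + m^2*(2*b + 2) + m*(-6*b^2 - 5*b + 1) - 45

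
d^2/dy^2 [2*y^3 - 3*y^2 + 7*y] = 12*y - 6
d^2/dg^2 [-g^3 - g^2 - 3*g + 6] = -6*g - 2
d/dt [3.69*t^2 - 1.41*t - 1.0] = 7.38*t - 1.41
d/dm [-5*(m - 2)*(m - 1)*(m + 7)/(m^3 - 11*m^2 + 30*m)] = 5*(15*m^4 - 98*m^3 + 131*m^2 - 308*m + 420)/(m^2*(m^4 - 22*m^3 + 181*m^2 - 660*m + 900))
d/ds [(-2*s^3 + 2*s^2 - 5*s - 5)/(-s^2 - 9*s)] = (2*s^4 + 36*s^3 - 23*s^2 - 10*s - 45)/(s^2*(s^2 + 18*s + 81))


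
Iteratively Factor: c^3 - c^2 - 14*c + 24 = (c - 2)*(c^2 + c - 12) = (c - 3)*(c - 2)*(c + 4)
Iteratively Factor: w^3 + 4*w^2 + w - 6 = (w + 2)*(w^2 + 2*w - 3) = (w - 1)*(w + 2)*(w + 3)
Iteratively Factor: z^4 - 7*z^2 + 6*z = (z - 2)*(z^3 + 2*z^2 - 3*z) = (z - 2)*(z + 3)*(z^2 - z) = (z - 2)*(z - 1)*(z + 3)*(z)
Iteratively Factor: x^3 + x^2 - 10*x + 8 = (x + 4)*(x^2 - 3*x + 2) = (x - 1)*(x + 4)*(x - 2)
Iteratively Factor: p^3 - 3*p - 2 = (p - 2)*(p^2 + 2*p + 1) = (p - 2)*(p + 1)*(p + 1)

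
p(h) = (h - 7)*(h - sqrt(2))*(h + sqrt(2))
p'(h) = (h - 7)*(h - sqrt(2)) + (h - 7)*(h + sqrt(2)) + (h - sqrt(2))*(h + sqrt(2))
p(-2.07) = -20.72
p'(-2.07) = 39.83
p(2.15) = -12.72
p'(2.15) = -18.23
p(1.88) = -7.86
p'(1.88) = -17.72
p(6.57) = -17.70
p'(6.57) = 35.51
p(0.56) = 10.86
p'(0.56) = -8.90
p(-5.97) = -436.32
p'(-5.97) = 188.50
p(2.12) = -12.17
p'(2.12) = -18.20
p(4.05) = -42.49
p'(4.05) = -9.49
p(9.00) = 158.00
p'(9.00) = 115.00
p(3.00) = -28.00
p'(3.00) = -17.00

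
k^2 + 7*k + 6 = (k + 1)*(k + 6)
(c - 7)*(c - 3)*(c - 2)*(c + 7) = c^4 - 5*c^3 - 43*c^2 + 245*c - 294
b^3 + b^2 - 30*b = b*(b - 5)*(b + 6)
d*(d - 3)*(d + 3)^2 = d^4 + 3*d^3 - 9*d^2 - 27*d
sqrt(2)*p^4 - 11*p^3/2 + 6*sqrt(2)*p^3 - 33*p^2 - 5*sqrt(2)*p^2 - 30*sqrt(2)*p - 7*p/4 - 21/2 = (p + 6)*(p - 7*sqrt(2)/2)*(p + sqrt(2)/2)*(sqrt(2)*p + 1/2)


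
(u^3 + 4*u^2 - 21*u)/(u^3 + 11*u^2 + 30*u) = (u^2 + 4*u - 21)/(u^2 + 11*u + 30)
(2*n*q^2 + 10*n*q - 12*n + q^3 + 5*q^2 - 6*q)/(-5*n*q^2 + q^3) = (-2*n*q^2 - 10*n*q + 12*n - q^3 - 5*q^2 + 6*q)/(q^2*(5*n - q))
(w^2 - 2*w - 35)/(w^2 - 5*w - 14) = (w + 5)/(w + 2)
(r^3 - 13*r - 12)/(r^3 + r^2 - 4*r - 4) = (r^2 - r - 12)/(r^2 - 4)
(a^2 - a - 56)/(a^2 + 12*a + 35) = (a - 8)/(a + 5)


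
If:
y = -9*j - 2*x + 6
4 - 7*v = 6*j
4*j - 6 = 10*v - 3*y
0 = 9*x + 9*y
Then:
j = 208/277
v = -20/277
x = -210/277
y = 210/277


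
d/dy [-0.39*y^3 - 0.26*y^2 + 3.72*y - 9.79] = -1.17*y^2 - 0.52*y + 3.72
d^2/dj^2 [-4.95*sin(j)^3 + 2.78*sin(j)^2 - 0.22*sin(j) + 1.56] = 3.9325*sin(j) - 11.1375*sin(3*j) + 5.56*cos(2*j)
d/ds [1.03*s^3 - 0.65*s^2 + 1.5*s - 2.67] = 3.09*s^2 - 1.3*s + 1.5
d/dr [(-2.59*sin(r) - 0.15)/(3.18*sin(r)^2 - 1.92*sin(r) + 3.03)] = (8.2362*sin(r)^2 + 0.954*sin(r) - 8.1357)*cos(r)/(10.1124*sin(r)^4 - 12.2112*sin(r)^3 + 22.9572*sin(r)^2 - 11.6352*sin(r) + 9.1809)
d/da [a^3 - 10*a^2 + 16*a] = 3*a^2 - 20*a + 16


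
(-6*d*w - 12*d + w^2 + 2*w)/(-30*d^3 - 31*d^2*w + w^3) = (w + 2)/(5*d^2 + 6*d*w + w^2)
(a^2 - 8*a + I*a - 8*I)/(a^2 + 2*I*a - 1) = (a - 8)/(a + I)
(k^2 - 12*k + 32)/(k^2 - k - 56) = (k - 4)/(k + 7)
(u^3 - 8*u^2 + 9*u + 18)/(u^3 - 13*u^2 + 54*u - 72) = (u + 1)/(u - 4)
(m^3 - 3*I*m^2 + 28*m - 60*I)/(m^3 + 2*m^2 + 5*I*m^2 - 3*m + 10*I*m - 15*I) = (m^2 - 8*I*m - 12)/(m^2 + 2*m - 3)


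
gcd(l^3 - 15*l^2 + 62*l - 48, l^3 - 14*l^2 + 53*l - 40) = l^2 - 9*l + 8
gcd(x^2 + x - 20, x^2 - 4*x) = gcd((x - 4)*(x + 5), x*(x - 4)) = x - 4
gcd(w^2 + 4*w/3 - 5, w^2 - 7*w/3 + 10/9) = w - 5/3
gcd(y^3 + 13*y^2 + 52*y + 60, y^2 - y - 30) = y + 5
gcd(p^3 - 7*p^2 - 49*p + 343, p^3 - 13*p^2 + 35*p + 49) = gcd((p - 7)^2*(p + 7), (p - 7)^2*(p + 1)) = p^2 - 14*p + 49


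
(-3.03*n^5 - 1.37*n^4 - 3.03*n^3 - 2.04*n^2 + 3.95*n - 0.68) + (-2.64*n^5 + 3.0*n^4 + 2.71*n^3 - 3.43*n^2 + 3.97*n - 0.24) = -5.67*n^5 + 1.63*n^4 - 0.32*n^3 - 5.47*n^2 + 7.92*n - 0.92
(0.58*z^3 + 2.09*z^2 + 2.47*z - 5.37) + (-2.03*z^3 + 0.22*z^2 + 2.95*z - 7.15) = -1.45*z^3 + 2.31*z^2 + 5.42*z - 12.52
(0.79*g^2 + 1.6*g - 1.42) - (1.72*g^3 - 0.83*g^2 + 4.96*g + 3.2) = -1.72*g^3 + 1.62*g^2 - 3.36*g - 4.62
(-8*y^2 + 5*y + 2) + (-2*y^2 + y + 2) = -10*y^2 + 6*y + 4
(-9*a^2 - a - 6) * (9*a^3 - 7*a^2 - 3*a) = -81*a^5 + 54*a^4 - 20*a^3 + 45*a^2 + 18*a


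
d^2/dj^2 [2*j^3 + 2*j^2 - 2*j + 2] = 12*j + 4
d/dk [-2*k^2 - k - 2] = -4*k - 1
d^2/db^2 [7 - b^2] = -2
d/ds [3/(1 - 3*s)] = 9/(3*s - 1)^2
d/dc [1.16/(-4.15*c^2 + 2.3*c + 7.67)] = (9.628*c - 2.668)/(-4.15*c^2 + 2.3*c + 7.67)^2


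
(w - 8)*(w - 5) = w^2 - 13*w + 40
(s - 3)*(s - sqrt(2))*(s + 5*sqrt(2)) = s^3 - 3*s^2 + 4*sqrt(2)*s^2 - 12*sqrt(2)*s - 10*s + 30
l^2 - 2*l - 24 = (l - 6)*(l + 4)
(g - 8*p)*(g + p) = g^2 - 7*g*p - 8*p^2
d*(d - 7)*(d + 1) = d^3 - 6*d^2 - 7*d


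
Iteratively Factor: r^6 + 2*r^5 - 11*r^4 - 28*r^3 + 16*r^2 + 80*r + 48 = (r + 1)*(r^5 + r^4 - 12*r^3 - 16*r^2 + 32*r + 48) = (r + 1)*(r + 2)*(r^4 - r^3 - 10*r^2 + 4*r + 24) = (r - 3)*(r + 1)*(r + 2)*(r^3 + 2*r^2 - 4*r - 8) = (r - 3)*(r + 1)*(r + 2)^2*(r^2 - 4) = (r - 3)*(r + 1)*(r + 2)^3*(r - 2)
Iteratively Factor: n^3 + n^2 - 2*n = (n + 2)*(n^2 - n) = (n - 1)*(n + 2)*(n)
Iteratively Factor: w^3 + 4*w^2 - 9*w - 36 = (w - 3)*(w^2 + 7*w + 12) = (w - 3)*(w + 4)*(w + 3)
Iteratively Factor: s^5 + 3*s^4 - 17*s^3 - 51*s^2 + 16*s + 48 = (s + 4)*(s^4 - s^3 - 13*s^2 + s + 12) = (s + 1)*(s + 4)*(s^3 - 2*s^2 - 11*s + 12) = (s - 4)*(s + 1)*(s + 4)*(s^2 + 2*s - 3) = (s - 4)*(s - 1)*(s + 1)*(s + 4)*(s + 3)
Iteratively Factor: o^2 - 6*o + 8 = (o - 2)*(o - 4)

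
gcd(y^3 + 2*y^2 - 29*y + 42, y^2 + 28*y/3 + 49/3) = y + 7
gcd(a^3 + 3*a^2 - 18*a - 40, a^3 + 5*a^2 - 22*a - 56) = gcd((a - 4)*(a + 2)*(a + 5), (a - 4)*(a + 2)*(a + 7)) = a^2 - 2*a - 8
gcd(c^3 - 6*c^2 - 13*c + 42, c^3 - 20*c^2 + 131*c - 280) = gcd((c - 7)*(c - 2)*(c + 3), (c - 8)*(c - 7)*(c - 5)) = c - 7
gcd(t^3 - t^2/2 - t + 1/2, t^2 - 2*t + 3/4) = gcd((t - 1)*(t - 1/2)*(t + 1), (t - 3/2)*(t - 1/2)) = t - 1/2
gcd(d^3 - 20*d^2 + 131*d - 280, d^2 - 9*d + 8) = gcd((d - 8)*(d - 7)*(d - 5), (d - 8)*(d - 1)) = d - 8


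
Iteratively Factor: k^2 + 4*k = (k + 4)*(k)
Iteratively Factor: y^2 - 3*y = (y - 3)*(y)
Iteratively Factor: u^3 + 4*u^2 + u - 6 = (u + 2)*(u^2 + 2*u - 3) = (u - 1)*(u + 2)*(u + 3)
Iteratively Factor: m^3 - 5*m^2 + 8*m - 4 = (m - 1)*(m^2 - 4*m + 4) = (m - 2)*(m - 1)*(m - 2)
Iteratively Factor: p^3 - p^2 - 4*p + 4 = (p + 2)*(p^2 - 3*p + 2) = (p - 1)*(p + 2)*(p - 2)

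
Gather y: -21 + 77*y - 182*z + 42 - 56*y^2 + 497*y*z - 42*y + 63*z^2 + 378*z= -56*y^2 + y*(497*z + 35) + 63*z^2 + 196*z + 21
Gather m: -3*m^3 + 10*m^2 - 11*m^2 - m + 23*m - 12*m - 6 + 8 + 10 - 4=-3*m^3 - m^2 + 10*m + 8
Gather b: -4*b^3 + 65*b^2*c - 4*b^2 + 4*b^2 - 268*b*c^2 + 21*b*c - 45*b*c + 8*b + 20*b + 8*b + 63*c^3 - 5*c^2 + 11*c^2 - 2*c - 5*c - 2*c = -4*b^3 + 65*b^2*c + b*(-268*c^2 - 24*c + 36) + 63*c^3 + 6*c^2 - 9*c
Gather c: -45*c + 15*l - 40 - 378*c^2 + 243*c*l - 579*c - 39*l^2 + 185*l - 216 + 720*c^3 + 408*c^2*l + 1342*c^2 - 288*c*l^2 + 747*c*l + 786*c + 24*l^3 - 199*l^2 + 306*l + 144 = 720*c^3 + c^2*(408*l + 964) + c*(-288*l^2 + 990*l + 162) + 24*l^3 - 238*l^2 + 506*l - 112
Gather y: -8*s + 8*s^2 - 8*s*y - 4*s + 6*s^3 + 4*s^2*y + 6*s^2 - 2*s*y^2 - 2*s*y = 6*s^3 + 14*s^2 - 2*s*y^2 - 12*s + y*(4*s^2 - 10*s)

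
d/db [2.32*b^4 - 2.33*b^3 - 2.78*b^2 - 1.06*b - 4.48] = 9.28*b^3 - 6.99*b^2 - 5.56*b - 1.06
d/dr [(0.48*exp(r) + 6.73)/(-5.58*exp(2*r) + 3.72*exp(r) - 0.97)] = (2.6784*exp(2*r) + 75.1068*exp(r) - 25.5012)*exp(r)/(31.1364*exp(4*r) - 41.5152*exp(3*r) + 24.6636*exp(2*r) - 7.2168*exp(r) + 0.9409)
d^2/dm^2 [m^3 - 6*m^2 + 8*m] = 6*m - 12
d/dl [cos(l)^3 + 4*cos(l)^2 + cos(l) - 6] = (3*sin(l)^2 - 8*cos(l) - 4)*sin(l)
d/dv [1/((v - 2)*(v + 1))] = (1 - 2*v)/(v^4 - 2*v^3 - 3*v^2 + 4*v + 4)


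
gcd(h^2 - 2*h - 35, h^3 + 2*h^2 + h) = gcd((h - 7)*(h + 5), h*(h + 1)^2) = 1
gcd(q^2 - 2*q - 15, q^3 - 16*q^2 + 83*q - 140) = q - 5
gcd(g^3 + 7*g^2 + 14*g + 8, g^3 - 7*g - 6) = g^2 + 3*g + 2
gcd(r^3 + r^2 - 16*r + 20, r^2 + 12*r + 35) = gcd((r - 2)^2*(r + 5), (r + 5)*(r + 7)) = r + 5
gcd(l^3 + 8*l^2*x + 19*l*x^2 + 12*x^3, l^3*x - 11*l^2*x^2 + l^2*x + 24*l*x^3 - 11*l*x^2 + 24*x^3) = 1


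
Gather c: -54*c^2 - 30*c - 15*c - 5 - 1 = -54*c^2 - 45*c - 6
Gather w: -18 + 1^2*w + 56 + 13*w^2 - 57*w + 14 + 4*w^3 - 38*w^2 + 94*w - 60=4*w^3 - 25*w^2 + 38*w - 8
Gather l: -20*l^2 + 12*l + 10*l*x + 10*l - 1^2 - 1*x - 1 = -20*l^2 + l*(10*x + 22) - x - 2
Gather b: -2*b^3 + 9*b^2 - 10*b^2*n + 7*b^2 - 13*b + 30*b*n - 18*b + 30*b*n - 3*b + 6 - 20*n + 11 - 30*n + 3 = -2*b^3 + b^2*(16 - 10*n) + b*(60*n - 34) - 50*n + 20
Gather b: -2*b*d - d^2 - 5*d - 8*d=-2*b*d - d^2 - 13*d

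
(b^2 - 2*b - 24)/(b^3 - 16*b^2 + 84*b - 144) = (b + 4)/(b^2 - 10*b + 24)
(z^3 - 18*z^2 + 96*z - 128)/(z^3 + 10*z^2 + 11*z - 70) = (z^2 - 16*z + 64)/(z^2 + 12*z + 35)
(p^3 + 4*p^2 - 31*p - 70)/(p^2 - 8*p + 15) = (p^2 + 9*p + 14)/(p - 3)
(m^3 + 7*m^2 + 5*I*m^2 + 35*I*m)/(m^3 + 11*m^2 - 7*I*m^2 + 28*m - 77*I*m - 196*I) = m*(m + 5*I)/(m^2 + m*(4 - 7*I) - 28*I)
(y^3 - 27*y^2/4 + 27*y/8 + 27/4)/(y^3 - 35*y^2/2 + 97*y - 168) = (8*y^2 - 6*y - 9)/(4*(2*y^2 - 23*y + 56))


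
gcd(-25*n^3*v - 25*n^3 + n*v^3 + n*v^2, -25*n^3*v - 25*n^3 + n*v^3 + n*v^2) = -25*n^3*v - 25*n^3 + n*v^3 + n*v^2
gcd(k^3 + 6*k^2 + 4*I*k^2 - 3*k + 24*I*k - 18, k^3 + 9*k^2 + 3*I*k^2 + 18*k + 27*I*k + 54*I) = k^2 + k*(6 + 3*I) + 18*I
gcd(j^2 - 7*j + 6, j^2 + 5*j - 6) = j - 1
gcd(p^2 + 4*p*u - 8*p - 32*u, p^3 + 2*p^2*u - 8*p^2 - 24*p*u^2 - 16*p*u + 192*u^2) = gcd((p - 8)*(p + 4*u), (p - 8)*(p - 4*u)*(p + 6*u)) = p - 8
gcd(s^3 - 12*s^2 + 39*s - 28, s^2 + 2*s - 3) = s - 1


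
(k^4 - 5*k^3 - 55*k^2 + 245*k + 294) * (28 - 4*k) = -4*k^5 + 48*k^4 + 80*k^3 - 2520*k^2 + 5684*k + 8232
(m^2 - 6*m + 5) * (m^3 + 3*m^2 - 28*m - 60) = m^5 - 3*m^4 - 41*m^3 + 123*m^2 + 220*m - 300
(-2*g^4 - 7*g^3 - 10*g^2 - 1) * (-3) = 6*g^4 + 21*g^3 + 30*g^2 + 3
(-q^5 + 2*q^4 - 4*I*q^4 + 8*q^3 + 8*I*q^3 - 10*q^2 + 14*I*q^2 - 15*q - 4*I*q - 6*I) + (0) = -q^5 + 2*q^4 - 4*I*q^4 + 8*q^3 + 8*I*q^3 - 10*q^2 + 14*I*q^2 - 15*q - 4*I*q - 6*I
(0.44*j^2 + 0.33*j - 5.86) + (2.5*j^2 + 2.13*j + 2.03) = 2.94*j^2 + 2.46*j - 3.83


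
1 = 1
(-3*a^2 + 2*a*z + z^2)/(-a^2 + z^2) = (3*a + z)/(a + z)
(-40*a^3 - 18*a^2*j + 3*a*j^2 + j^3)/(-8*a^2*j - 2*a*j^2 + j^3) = (5*a + j)/j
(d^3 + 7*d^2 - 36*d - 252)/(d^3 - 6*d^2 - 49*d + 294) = (d + 6)/(d - 7)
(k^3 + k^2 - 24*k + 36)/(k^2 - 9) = (k^2 + 4*k - 12)/(k + 3)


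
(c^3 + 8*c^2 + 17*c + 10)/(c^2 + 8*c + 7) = (c^2 + 7*c + 10)/(c + 7)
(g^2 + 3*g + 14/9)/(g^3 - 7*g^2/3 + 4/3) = (g + 7/3)/(g^2 - 3*g + 2)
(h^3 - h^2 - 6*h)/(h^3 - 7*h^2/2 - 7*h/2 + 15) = 2*h/(2*h - 5)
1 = 1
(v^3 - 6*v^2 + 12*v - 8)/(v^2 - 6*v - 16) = (-v^3 + 6*v^2 - 12*v + 8)/(-v^2 + 6*v + 16)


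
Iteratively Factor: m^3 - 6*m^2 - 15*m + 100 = (m + 4)*(m^2 - 10*m + 25) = (m - 5)*(m + 4)*(m - 5)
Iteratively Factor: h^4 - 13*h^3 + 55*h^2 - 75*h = (h - 5)*(h^3 - 8*h^2 + 15*h) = (h - 5)^2*(h^2 - 3*h) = h*(h - 5)^2*(h - 3)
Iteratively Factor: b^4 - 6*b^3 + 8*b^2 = (b - 2)*(b^3 - 4*b^2) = (b - 4)*(b - 2)*(b^2) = b*(b - 4)*(b - 2)*(b)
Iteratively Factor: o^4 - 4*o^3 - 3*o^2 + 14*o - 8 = (o + 2)*(o^3 - 6*o^2 + 9*o - 4) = (o - 1)*(o + 2)*(o^2 - 5*o + 4) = (o - 1)^2*(o + 2)*(o - 4)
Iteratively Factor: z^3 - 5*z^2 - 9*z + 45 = (z - 5)*(z^2 - 9) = (z - 5)*(z - 3)*(z + 3)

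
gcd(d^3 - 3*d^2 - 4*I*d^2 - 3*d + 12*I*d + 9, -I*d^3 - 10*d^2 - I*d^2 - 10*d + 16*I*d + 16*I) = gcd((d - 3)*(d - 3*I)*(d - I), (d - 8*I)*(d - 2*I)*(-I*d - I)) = 1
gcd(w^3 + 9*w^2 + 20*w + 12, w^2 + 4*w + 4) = w + 2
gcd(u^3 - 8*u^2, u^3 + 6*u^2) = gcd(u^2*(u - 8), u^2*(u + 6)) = u^2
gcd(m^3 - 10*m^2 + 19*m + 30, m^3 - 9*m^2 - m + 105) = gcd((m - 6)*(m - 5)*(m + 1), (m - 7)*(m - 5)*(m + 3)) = m - 5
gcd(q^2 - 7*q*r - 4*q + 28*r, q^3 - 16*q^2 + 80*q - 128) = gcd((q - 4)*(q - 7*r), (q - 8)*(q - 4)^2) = q - 4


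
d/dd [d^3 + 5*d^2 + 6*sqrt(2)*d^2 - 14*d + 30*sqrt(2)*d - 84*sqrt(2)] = 3*d^2 + 10*d + 12*sqrt(2)*d - 14 + 30*sqrt(2)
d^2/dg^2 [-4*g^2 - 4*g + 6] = -8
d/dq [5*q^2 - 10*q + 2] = 10*q - 10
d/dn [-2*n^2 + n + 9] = 1 - 4*n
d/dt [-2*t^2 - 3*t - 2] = -4*t - 3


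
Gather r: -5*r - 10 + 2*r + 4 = -3*r - 6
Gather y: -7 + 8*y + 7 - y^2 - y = -y^2 + 7*y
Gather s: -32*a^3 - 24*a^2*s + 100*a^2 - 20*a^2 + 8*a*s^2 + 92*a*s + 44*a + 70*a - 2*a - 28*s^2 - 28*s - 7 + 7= -32*a^3 + 80*a^2 + 112*a + s^2*(8*a - 28) + s*(-24*a^2 + 92*a - 28)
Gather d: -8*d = -8*d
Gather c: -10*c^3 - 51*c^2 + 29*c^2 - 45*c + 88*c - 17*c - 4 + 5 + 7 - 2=-10*c^3 - 22*c^2 + 26*c + 6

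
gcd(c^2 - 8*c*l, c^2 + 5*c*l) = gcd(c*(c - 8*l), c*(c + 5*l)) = c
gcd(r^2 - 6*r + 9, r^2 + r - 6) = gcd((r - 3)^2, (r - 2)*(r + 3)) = 1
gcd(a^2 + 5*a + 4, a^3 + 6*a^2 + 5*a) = a + 1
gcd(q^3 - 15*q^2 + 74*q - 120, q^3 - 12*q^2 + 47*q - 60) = q^2 - 9*q + 20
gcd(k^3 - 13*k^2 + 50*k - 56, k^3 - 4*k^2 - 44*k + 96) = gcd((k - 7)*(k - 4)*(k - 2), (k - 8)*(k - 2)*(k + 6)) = k - 2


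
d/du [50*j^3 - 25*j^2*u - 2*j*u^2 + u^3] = -25*j^2 - 4*j*u + 3*u^2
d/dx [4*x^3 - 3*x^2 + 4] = 6*x*(2*x - 1)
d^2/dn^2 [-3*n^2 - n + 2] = -6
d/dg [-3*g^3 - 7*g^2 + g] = -9*g^2 - 14*g + 1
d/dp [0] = 0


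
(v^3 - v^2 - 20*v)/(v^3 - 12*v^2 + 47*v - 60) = v*(v + 4)/(v^2 - 7*v + 12)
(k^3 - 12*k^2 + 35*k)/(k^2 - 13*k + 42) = k*(k - 5)/(k - 6)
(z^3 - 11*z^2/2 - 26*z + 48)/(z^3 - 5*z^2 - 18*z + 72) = (z^2 - 19*z/2 + 12)/(z^2 - 9*z + 18)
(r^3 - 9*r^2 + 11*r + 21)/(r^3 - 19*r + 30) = (r^2 - 6*r - 7)/(r^2 + 3*r - 10)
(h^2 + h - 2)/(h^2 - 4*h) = (h^2 + h - 2)/(h*(h - 4))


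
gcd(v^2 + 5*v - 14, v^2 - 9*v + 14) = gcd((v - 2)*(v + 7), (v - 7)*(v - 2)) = v - 2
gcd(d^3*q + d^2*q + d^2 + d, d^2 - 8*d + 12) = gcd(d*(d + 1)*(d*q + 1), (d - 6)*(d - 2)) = 1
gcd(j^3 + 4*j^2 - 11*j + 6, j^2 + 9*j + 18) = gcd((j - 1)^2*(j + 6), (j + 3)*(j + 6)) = j + 6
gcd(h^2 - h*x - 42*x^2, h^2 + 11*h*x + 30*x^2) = h + 6*x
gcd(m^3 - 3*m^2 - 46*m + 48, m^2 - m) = m - 1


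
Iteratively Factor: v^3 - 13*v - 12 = (v - 4)*(v^2 + 4*v + 3) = (v - 4)*(v + 3)*(v + 1)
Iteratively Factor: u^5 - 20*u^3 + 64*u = (u + 2)*(u^4 - 2*u^3 - 16*u^2 + 32*u) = (u + 2)*(u + 4)*(u^3 - 6*u^2 + 8*u) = (u - 2)*(u + 2)*(u + 4)*(u^2 - 4*u) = u*(u - 2)*(u + 2)*(u + 4)*(u - 4)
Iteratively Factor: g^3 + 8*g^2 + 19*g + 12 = (g + 3)*(g^2 + 5*g + 4) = (g + 1)*(g + 3)*(g + 4)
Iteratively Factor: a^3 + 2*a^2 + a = (a + 1)*(a^2 + a) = (a + 1)^2*(a)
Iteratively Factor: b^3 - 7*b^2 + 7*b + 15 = (b - 3)*(b^2 - 4*b - 5) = (b - 5)*(b - 3)*(b + 1)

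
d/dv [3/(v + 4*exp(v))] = 3*(-4*exp(v) - 1)/(v + 4*exp(v))^2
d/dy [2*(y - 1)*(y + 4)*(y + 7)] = 6*y^2 + 40*y + 34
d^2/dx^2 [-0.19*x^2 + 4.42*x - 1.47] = -0.380000000000000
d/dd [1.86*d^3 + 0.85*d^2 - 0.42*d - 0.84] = 5.58*d^2 + 1.7*d - 0.42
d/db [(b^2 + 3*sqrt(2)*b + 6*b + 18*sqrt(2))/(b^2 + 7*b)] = (-3*sqrt(2)*b^2 + b^2 - 36*sqrt(2)*b - 126*sqrt(2))/(b^2*(b^2 + 14*b + 49))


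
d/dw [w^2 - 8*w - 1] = 2*w - 8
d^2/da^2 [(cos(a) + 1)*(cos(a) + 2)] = -3*cos(a) - 2*cos(2*a)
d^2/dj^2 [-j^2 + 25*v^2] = -2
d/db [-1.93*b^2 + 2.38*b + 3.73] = 2.38 - 3.86*b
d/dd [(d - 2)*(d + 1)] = 2*d - 1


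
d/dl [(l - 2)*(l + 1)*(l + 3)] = 3*l^2 + 4*l - 5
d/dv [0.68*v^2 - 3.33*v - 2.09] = 1.36*v - 3.33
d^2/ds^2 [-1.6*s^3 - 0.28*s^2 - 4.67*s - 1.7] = -9.6*s - 0.56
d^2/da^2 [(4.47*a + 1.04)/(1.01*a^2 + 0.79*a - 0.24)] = ((2.02*a + 0.79)*(4.04*a + 1.58)*(4.47*a + 1.04) - (27.0882*a + 9.1634)*(1.01*a^2 + 0.79*a - 0.24))/(1.01*a^2 + 0.79*a - 0.24)^3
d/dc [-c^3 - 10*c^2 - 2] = c*(-3*c - 20)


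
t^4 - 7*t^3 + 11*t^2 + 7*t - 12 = (t - 4)*(t - 3)*(t - 1)*(t + 1)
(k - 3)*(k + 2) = k^2 - k - 6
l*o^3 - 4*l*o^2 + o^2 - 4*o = o*(o - 4)*(l*o + 1)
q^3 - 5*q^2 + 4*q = q*(q - 4)*(q - 1)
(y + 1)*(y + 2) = y^2 + 3*y + 2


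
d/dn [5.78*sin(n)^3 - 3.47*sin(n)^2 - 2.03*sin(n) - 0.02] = (17.34*sin(n)^2 - 6.94*sin(n) - 2.03)*cos(n)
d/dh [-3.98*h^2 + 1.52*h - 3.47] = 1.52 - 7.96*h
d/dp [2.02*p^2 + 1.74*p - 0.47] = 4.04*p + 1.74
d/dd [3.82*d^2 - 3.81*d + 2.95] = 7.64*d - 3.81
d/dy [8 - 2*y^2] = -4*y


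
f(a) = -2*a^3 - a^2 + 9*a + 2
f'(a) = -6*a^2 - 2*a + 9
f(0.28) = 4.40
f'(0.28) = 7.97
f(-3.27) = 31.81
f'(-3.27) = -48.62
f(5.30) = -276.14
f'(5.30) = -170.14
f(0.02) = 2.18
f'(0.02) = 8.96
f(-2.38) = 1.88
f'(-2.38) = -20.23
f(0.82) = 7.60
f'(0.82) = 3.33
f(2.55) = -14.72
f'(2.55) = -35.12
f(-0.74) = -4.40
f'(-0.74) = 7.19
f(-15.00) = 6392.00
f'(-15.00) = -1311.00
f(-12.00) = 3206.00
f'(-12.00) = -831.00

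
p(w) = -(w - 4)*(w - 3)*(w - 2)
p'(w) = -(w - 4)*(w - 3) - (w - 4)*(w - 2) - (w - 3)*(w - 2)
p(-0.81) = 51.50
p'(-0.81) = -42.55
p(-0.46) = 37.96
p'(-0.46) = -34.91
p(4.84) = -4.39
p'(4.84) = -9.16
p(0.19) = 19.38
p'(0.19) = -22.69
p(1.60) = 1.34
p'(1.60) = -4.88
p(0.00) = 24.00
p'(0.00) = -26.00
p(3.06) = 0.06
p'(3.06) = 0.99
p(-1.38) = 79.65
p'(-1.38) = -56.55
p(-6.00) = 720.00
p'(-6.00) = -242.00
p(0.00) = 24.00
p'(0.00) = -26.00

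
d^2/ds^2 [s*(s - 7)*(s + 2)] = 6*s - 10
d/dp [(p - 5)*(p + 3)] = 2*p - 2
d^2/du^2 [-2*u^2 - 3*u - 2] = -4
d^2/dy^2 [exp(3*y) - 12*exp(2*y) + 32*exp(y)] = (9*exp(2*y) - 48*exp(y) + 32)*exp(y)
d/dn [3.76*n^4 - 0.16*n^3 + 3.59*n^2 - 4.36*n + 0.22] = 15.04*n^3 - 0.48*n^2 + 7.18*n - 4.36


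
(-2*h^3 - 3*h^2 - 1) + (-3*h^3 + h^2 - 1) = -5*h^3 - 2*h^2 - 2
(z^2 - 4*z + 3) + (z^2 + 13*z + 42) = 2*z^2 + 9*z + 45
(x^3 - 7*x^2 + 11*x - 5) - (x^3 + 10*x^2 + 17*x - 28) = -17*x^2 - 6*x + 23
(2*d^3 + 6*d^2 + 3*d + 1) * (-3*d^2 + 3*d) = -6*d^5 - 12*d^4 + 9*d^3 + 6*d^2 + 3*d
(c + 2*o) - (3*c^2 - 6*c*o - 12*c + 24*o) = -3*c^2 + 6*c*o + 13*c - 22*o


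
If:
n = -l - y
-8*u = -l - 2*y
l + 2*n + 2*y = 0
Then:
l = 0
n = -y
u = y/4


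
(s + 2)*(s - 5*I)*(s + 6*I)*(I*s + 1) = I*s^4 + 2*I*s^3 + 31*I*s^2 + 30*s + 62*I*s + 60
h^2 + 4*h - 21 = (h - 3)*(h + 7)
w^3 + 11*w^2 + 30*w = w*(w + 5)*(w + 6)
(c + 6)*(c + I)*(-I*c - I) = -I*c^3 + c^2 - 7*I*c^2 + 7*c - 6*I*c + 6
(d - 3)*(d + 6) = d^2 + 3*d - 18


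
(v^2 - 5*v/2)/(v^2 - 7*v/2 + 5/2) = v/(v - 1)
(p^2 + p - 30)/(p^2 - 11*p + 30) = (p + 6)/(p - 6)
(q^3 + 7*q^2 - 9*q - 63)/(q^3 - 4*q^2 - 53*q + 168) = (q + 3)/(q - 8)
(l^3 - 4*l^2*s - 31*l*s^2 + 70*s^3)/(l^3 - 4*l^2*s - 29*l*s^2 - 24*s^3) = (-l^3 + 4*l^2*s + 31*l*s^2 - 70*s^3)/(-l^3 + 4*l^2*s + 29*l*s^2 + 24*s^3)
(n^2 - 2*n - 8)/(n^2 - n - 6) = (n - 4)/(n - 3)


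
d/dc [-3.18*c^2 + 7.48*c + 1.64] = 7.48 - 6.36*c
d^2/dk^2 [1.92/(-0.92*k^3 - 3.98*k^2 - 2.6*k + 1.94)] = ((10.5984*k + 15.2832)*(0.92*k^3 + 3.98*k^2 + 2.6*k - 1.94) - 1.92*(2.76*k^2 + 7.96*k + 2.6)*(5.52*k^2 + 15.92*k + 5.2))/(0.92*k^3 + 3.98*k^2 + 2.6*k - 1.94)^3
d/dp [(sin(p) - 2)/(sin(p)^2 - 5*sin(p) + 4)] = (4*sin(p) + cos(p)^2 - 7)*cos(p)/(sin(p)^2 - 5*sin(p) + 4)^2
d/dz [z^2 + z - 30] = 2*z + 1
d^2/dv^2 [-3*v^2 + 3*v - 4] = -6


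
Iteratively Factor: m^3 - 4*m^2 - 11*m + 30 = (m - 2)*(m^2 - 2*m - 15) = (m - 5)*(m - 2)*(m + 3)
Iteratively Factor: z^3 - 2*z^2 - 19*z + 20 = (z + 4)*(z^2 - 6*z + 5) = (z - 5)*(z + 4)*(z - 1)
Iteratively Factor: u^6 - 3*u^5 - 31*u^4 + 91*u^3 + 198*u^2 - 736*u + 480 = (u - 3)*(u^5 - 31*u^3 - 2*u^2 + 192*u - 160) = (u - 3)*(u - 2)*(u^4 + 2*u^3 - 27*u^2 - 56*u + 80) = (u - 3)*(u - 2)*(u - 1)*(u^3 + 3*u^2 - 24*u - 80) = (u - 3)*(u - 2)*(u - 1)*(u + 4)*(u^2 - u - 20) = (u - 5)*(u - 3)*(u - 2)*(u - 1)*(u + 4)*(u + 4)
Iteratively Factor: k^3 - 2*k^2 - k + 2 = (k - 2)*(k^2 - 1) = (k - 2)*(k - 1)*(k + 1)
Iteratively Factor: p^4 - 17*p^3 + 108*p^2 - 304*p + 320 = (p - 4)*(p^3 - 13*p^2 + 56*p - 80) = (p - 5)*(p - 4)*(p^2 - 8*p + 16) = (p - 5)*(p - 4)^2*(p - 4)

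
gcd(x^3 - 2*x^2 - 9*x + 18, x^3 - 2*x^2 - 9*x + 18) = x^3 - 2*x^2 - 9*x + 18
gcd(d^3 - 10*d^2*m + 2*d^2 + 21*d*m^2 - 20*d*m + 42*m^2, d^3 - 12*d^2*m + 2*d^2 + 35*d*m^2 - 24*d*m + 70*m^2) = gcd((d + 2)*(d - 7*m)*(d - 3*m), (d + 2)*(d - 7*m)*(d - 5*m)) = d^2 - 7*d*m + 2*d - 14*m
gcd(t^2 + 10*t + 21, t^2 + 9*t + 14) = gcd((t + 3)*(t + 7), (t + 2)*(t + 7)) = t + 7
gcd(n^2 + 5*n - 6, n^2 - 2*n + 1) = n - 1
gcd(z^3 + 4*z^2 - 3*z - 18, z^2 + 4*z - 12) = z - 2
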